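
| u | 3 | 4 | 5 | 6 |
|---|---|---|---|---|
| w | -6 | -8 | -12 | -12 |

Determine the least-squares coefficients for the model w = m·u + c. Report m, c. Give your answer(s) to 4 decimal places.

m = -2.2000, c = 0.4000

Sums needed: Σu·u = 86, Σu = 18, Σ1 = 4.
Right-hand side: Σu·w = -182, Σw = -38.
Normal equations: [[86, 18]; [18, 4]]·[m, c]ᵀ = [-182, -38]ᵀ.
Eliminating c: 4·(row 1) − 18·(row 2) gives 20·m = 4·(-182) − 18·(-38) = -44, so m = -11/5.
Then c = ((-38) − 18·(-11/5))/4 = 2/5.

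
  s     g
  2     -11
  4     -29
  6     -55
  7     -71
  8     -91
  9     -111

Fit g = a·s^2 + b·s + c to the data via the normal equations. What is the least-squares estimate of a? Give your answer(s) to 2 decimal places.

a = -1.10

Sums needed: Σs^2·s^2 = 14626, Σs^2·s = 1872, Σs^2 = 250, Σs·s = 250, Σs = 36, Σ1 = 6.
For Aᵀg: Σs^2·g = -20782, Σs·g = -2692, Σg = -368.
Row-reducing yields a = -11/10, b = -11/5, c = -23/10.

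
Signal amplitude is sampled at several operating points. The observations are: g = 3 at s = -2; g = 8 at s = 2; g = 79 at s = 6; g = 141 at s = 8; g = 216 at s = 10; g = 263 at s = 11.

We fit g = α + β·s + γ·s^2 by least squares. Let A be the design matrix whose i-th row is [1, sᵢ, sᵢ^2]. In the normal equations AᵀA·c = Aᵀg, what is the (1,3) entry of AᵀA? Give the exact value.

329

Row 1 ↔ basis 1, column 3 ↔ basis s^2, so (AᵀA)_{1,3} = Σᵢ s^2 = (1)·(4) + (1)·(4) + (1)·(36) + (1)·(64) + (1)·(100) + (1)·(121) = 329.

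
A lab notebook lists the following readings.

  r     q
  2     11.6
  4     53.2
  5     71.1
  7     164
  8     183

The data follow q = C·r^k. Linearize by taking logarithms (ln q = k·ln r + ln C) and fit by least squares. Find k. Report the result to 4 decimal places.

With ln qᵢ as the transformed response and ln rᵢ as the regressor:
AᵀA = [[13.1032, 7.7142]; [7.7142, 5]], rhs = [34.8276, 20.9985]ᵀ  (here Σln r = 7.7142, Σ(ln r)² = 13.1032, Σln q = 20.9985, Σln r·ln q = 34.8276).
Solving (det = 6.0066): k = 2.02289, ln C = 1.07870.

k = 2.0229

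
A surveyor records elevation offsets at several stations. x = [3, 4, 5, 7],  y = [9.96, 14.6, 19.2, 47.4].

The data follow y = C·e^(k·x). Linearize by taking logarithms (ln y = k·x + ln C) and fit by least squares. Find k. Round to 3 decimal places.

k = 0.387

Taking logs, ln y = k·x + ln C, so regress ln y on x.
Σx = 19.0000, Σ(x)² = 99.0000, Σln y = 11.7931, Σx·ln y = 59.4047.
Equations: 99.0000·k + 19.0000·ln C = 59.4047;  19.0000·k + 4·ln C = 11.7931.
Solving (det = 35.0000): k = 0.38713, ln C = 1.10943.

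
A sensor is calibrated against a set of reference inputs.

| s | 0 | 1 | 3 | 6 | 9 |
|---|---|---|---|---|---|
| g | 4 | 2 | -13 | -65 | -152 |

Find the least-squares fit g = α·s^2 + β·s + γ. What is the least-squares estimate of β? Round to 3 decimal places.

XᵀX·[α, β, γ]ᵀ = Xᵀg reads: 7939·α + 973·β + 127·γ = -14767;  973·α + 127·β + 19·γ = -1795;  127·α + 19·β + 5·γ = -224.
(Σs^2·s^2 = 7939, Σs^2·s = 973, Σs^2 = 127, Σs·s = 127, Σs = 19, Σ1 = 5, Σs^2·g = -14767, Σs·g = -1795, Σg = -224.)
Inverting the 3×3 Gram matrix, [α, β, γ]ᵀ = [-28835/14826, 2699/14826, 9658/2471]ᵀ.

β = 0.182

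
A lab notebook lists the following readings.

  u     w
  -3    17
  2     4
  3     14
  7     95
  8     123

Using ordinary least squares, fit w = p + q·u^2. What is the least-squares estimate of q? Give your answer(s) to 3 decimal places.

Compute the Gram sums: Σ1 = 5, Σu^2 = 135, Σu^2·u^2 = 6675.
And Σw = 253, Σu^2·w = 12822.
So MᵀM·[p, q]ᵀ = Mᵀw: [[5, 135]; [135, 6675]]·[p, q]ᵀ = [253, 12822]ᵀ.
Eliminating q: 6675·(row 1) − 135·(row 2) gives 15150·p = 6675·253 − 135·12822 = -42195, so p = -2813/1010.
Then q = (12822 − 135·(-2813/1010))/6675 = 1997/1010.

q = 1.977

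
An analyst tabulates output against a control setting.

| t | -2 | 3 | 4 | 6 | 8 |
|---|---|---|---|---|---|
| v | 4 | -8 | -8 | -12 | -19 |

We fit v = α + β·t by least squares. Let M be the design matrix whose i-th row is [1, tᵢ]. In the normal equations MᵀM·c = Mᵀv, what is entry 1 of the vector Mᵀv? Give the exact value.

-43

Entry 1 ↔ basis 1, so (Mᵀv)_{1} = Σᵢ vᵢ = (1)·(4) + (1)·(-8) + (1)·(-8) + (1)·(-12) + (1)·(-19) = -43.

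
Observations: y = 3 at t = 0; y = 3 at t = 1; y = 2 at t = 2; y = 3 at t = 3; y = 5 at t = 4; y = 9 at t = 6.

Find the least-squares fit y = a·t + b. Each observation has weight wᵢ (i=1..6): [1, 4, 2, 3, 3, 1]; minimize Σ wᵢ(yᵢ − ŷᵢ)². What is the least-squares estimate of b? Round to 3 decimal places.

Normal-equation sums: Σwᵢ·t·t = 123, Σwᵢ·t = 35, Σwᵢ·1 = 14.
Moment sums: Σwᵢ·t·y = 161, Σwᵢ·y = 52.
Normal equations: [[123, 35]; [35, 14]]·[a, b]ᵀ = [161, 52]ᵀ.
Δ = 123·14 − 35² = 497.
a = (161·14 − 35·52)/497 = 62/71; b = (123·52 − 35·161)/497 = 761/497.

b = 1.531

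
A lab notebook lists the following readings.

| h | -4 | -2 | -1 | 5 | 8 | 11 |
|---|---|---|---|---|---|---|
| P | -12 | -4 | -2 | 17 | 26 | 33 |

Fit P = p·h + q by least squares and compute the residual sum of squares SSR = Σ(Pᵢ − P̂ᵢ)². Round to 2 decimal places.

SSR = 4.83

Setting ∂/∂p … = 0 gives: 231·p + 17·q = 714;  17·p + 6·q = 58.
(Σh·h = 231, Σh = 17, Σ1 = 6, Σh·P = 714, ΣP = 58.)
Determinant 231·6 − 17² = 1097.
p = (714·6 − 17·58)/1097 = 3298/1097; q = (231·58 − 17·714)/1097 = 1260/1097.
Residuals: -1232/1097, 948/1097, -156/1097, 899/1097, 878/1097, -1337/1097; SSR = 5294/1097.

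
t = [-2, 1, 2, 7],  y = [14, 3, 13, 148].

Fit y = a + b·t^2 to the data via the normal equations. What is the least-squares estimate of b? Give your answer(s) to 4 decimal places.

With design matrix M, MᵀM = [[4, 58]; [58, 2434]] and Mᵀy = [178, 7363]ᵀ.
Eliminating b: 2434·(row 1) − 58·(row 2) gives 6372·a = 2434·178 − 58·7363 = 6198, so a = 1033/1062.
Then b = (7363 − 58·(1033/1062))/2434 = 1594/531.

b = 3.0019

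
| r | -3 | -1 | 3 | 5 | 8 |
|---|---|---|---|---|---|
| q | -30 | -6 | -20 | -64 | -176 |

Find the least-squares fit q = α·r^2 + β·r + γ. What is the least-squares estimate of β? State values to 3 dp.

β = 1.758

Forming AᵀA = [[4884, 636, 108]; [636, 108, 12]; [108, 12, 5]] and Aᵀq = [-13320, -1692, -296]ᵀ gives AᵀA·[α, β, γ]ᵀ = Aᵀq.
Solving the 3×3 system (Gaussian elimination) gives α = -6205/2086, β = 3667/2086, γ = 124/149.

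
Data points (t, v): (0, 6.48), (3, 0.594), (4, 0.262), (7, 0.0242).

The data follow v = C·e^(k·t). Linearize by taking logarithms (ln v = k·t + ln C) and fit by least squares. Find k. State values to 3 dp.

Linearized form: ln v = k·t + ln C. From the 4 transformed points,
Σt = 14.0000, Σ(t)² = 74.0000, Σln v = -3.7130, Σt·ln v = -32.9701.
Equations: 74.0000·k + 14.0000·ln C = -32.9701;  14.0000·k + 4·ln C = -3.7130.
Slope k = (n·Σt·ln v − Σt·Σln v)/(n·Σ(t)² − (Σt)²) = (4·-32.9701 − 14.0000·-3.7130)/100.0000 = -0.79899; ln C = (Σln v − k·Σt)/n = 1.86822.

k = -0.799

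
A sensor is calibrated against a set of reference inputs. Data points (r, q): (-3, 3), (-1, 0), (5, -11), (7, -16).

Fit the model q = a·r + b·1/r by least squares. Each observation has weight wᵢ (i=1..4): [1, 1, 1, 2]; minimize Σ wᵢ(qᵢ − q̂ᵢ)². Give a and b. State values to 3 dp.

a = -2.280, b = 3.044

Forming MᵀWM = [[133, 5]; [5, 13141/11025]] and MᵀWq = [-288, -272/35]ᵀ gives MᵀWM·[a, b]ᵀ = MᵀWq.
Eliminating b: (13141/11025)·(row 1) − 5·(row 2) gives (210304/1575)·a = (13141/11025)·(-288) − 5·(-272/35) = -372912/1225, so a = -209763/92008.
Then b = ((-272/35) − 5·(-209763/92008))/(13141/11025) = 40005/13144.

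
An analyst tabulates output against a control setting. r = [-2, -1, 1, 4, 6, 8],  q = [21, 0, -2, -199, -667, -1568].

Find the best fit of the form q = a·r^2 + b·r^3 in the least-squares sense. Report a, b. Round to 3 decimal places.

From the data, Σr^2·r^2 = 5666, Σr^2·r^3 = 41536, Σr^3·r^3 = 312962.
Right-hand side: Σr^2·q = -127466, Σr^3·q = -959794.
MᵀM·[a, b]ᵀ = Mᵀq becomes [[5666, 41536]; [41536, 312962]]·[a, b]ᵀ = [-127466, -959794]ᵀ.
Eliminating b: 312962·(row 1) − 41536·(row 2) gives 48003396·a = 312962·(-127466) − 41536·(-959794) = -26010708, so a = -2167559/4000283.
Then b = ((-959794) − 41536·(-2167559/4000283))/312962 = -11980419/4000283.

a = -0.542, b = -2.995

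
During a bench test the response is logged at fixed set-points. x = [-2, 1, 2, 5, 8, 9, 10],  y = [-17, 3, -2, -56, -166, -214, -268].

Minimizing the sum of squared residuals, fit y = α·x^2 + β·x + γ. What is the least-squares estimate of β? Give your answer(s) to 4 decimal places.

β = 3.5971

Forming AᵀA = [[21315, 2367, 279]; [2367, 279, 33]; [279, 33, 7]] and Aᵀy = [-56231, -6181, -720]ᵀ gives AᵀA·[α, β, γ]ᵀ = Aᵀy.
Inverting the 3×3 Gram matrix, [α, β, γ]ᵀ = [-181859/59202, 638863/177606, 77552/29601]ᵀ.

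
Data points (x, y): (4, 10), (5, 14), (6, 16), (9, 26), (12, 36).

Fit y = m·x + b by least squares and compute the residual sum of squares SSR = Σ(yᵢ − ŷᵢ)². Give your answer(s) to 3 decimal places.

AᵀA·[m, b]ᵀ = Aᵀy reads: 302·m + 36·b = 872;  36·m + 5·b = 102.
Δ = 302·5 − 36² = 214.
m = (872·5 − 36·102)/214 = 344/107; b = (302·102 − 36·872)/214 = -294/107.
Residuals: -12/107, 72/107, -58/107, -20/107, 18/107; SSR = 88/107.

SSR = 0.822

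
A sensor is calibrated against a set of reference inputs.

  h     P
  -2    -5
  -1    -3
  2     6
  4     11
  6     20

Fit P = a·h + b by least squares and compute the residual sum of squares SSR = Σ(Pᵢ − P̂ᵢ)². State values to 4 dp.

Compute the Gram sums: Σh·h = 61, Σh = 9, Σ1 = 5.
And Σh·P = 189, ΣP = 29.
Eliminating b: 5·(row 1) − 9·(row 2) gives 224·a = 5·189 − 9·29 = 684, so a = 171/56.
Then b = (29 − 9·(171/56))/5 = 17/56.
Residuals: 45/56, -1/4, -23/56, -85/56, 11/8; SSR = 71/14.

SSR = 5.0714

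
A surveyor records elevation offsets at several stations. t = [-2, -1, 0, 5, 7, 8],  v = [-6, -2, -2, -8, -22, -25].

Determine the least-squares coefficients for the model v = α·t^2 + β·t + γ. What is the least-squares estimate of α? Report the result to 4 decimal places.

Forming MᵀM = [[7139, 971, 143]; [971, 143, 17]; [143, 17, 6]] and Mᵀv = [-2904, -380, -65]ᵀ gives MᵀM·[α, β, γ]ᵀ = Mᵀv.
Inverting the 3×3 Gram matrix, [α, β, γ]ᵀ = [-53023/100920, 21593/20184, -22581/16820]ᵀ.

α = -0.5254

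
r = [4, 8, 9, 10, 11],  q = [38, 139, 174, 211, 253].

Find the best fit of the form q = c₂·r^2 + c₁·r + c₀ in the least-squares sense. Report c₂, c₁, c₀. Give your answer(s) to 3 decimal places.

Entries of AᵀA: Σr^2·r^2 = 35554, Σr^2·r = 3636, Σr^2 = 382, Σr·r = 382, Σr = 42, Σ1 = 5.
Moment sums: Σr^2·q = 75311, Σr·q = 7723, Σq = 815.
AᵀA·[c₂, c₁, c₀]ᵀ = Aᵀq becomes [[35554, 3636, 382]; [3636, 382, 42]; [382, 42, 5]]·[c₂, c₁, c₀]ᵀ = [75311, 7723, 815]ᵀ.
Inverting the 3×3 Gram matrix, [c₂, c₁, c₀]ᵀ = [15649/8702, 32411/8702, -24705/4351]ᵀ.

c₂ = 1.798, c₁ = 3.725, c₀ = -5.678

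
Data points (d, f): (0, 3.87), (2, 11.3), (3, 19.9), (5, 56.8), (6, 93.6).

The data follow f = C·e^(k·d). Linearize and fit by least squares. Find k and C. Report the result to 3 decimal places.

Taking logs, ln f = k·d + ln C, so regress ln f on d.
XᵀX = [[74.0000, 16.0000]; [16.0000, 5]], rhs = [61.2536, 15.3473]ᵀ  (here Σd = 16.0000, Σ(d)² = 74.0000, Σln f = 15.3473, Σd·ln f = 61.2536).
Slope k = (n·Σd·ln f − Σd·Σln f)/(n·Σ(d)² − (Σd)²) = (5·61.2536 − 16.0000·15.3473)/114.0000 = 0.53255; ln C = (Σln f − k·Σd)/n = 1.36531, so C = exp(1.36531) = 3.91694.

k = 0.533, C = 3.917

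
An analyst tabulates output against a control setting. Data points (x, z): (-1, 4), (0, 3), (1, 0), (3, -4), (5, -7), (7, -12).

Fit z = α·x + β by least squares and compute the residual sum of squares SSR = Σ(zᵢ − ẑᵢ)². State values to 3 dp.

Forming AᵀA = [[85, 15]; [15, 6]] and Aᵀz = [-135, -16]ᵀ gives AᵀA·[α, β]ᵀ = Aᵀz.
det = 85·6 − 15² = 285.
α = ((-135)·6 − 15·(-16))/285 = -2; β = (85·(-16) − 15·(-135))/285 = 7/3.
Residuals: -1/3, 2/3, -1/3, -1/3, 2/3, -1/3; SSR = 4/3.

SSR = 1.333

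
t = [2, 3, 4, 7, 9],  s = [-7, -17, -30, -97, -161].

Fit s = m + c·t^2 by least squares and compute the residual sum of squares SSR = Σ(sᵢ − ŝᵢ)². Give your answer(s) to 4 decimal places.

SSR = 0.7414

Setting ∂/∂m … = 0 gives: 5·m + 159·c = -312;  159·m + 9315·c = -18455.
(Σ1 = 5, Σt^2 = 159, Σt^2·t^2 = 9315, Σs = -312, Σt^2·s = -18455.)
Eliminating c: 9315·(row 1) − 159·(row 2) gives 21294·m = 9315·(-312) − 159·(-18455) = 28065, so m = 9355/7098.
Then c = ((-18455) − 159·(9355/7098))/9315 = -42667/21294.
Residuals: -6455/21294, -1010/3549, 15787/21294, -1450/10647, -62/3549; SSR = 15787/21294.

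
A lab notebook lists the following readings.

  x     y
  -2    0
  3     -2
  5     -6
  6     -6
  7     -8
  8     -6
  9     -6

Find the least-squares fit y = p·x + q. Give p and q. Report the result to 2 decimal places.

Normal-equation sums: Σx·x = 268, Σx = 36, Σ1 = 7.
Moment sums: Σx·y = -230, Σy = -34.
AᵀA·[p, q]ᵀ = Aᵀy becomes [[268, 36]; [36, 7]]·[p, q]ᵀ = [-230, -34]ᵀ.
Determinant 268·7 − 36² = 580.
p = ((-230)·7 − 36·(-34))/580 = -193/290; q = (268·(-34) − 36·(-230))/580 = -208/145.

p = -0.67, q = -1.43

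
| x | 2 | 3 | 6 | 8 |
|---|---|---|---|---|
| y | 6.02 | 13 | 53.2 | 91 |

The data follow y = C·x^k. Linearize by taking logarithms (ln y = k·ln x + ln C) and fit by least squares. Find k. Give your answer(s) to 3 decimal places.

k = 1.974

With ln yᵢ as the transformed response and ln xᵢ as the regressor:
XᵀX = [[9.2219, 5.6630]; [5.6630, 4]], rhs = [20.5628, 12.8450]ᵀ  (here Σln x = 5.6630, Σ(ln x)² = 9.2219, Σln y = 12.8450, Σln x·ln y = 20.5628).
Solving (det = 4.8184): k = 1.97381, ln C = 0.41684.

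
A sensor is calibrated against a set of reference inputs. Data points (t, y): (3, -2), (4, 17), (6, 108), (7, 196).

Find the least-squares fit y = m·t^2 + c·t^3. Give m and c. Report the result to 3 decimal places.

m = -3.042, c = 1.007

Sums needed: Σt^2·t^2 = 4034, Σt^2·t^3 = 25850, Σt^3·t^3 = 169130.
Right-hand side: Σt^2·y = 13746, Σt^3·y = 91590.
Normal equations: [[4034, 25850]; [25850, 169130]]·[m, c]ᵀ = [13746, 91590]ᵀ.
Determinant 4034·169130 − 25850² = 14047920.
m = (13746·169130 − 25850·91590)/14047920 = -356171/117066; c = (4034·91590 − 25850·13746)/14047920 = 117833/117066.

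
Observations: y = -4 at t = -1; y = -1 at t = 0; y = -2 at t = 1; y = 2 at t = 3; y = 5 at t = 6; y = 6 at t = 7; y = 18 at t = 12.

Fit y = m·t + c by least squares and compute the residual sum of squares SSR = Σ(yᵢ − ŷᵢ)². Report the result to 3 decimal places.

SSR = 15.214

The normal system AᵀA·[m, c]ᵀ = Aᵀy is [[240, 28]; [28, 7]]·[m, c]ᵀ = [296, 24]ᵀ.
Eliminating c: 7·(row 1) − 28·(row 2) gives 896·m = 7·296 − 28·24 = 1400, so m = 25/16.
Then c = (24 − 28·(25/16))/7 = -79/28.
Residuals: 43/112, 51/28, -83/112, 15/112, -87/56, -237/112, 29/14; SSR = 213/14.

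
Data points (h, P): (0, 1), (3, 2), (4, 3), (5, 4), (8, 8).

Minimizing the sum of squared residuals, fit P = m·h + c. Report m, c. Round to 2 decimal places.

m = 0.88, c = 0.07

With design matrix A, AᵀA = [[114, 20]; [20, 5]] and AᵀP = [102, 18]ᵀ.
det = 114·5 − 20² = 170.
m = (102·5 − 20·18)/170 = 15/17; c = (114·18 − 20·102)/170 = 6/85.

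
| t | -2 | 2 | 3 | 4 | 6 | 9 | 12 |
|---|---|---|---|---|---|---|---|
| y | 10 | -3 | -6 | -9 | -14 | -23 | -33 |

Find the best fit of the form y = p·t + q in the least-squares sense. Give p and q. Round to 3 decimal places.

p = -3.012, q = 3.488

XᵀX·[p, q]ᵀ = Xᵀy reads: 294·p + 34·q = -767;  34·p + 7·q = -78.
(Σt·t = 294, Σt = 34, Σ1 = 7, Σt·y = -767, Σy = -78.)
det = 294·7 − 34² = 902.
p = ((-767)·7 − 34·(-78))/902 = -247/82; q = (294·(-78) − 34·(-767))/902 = 143/41.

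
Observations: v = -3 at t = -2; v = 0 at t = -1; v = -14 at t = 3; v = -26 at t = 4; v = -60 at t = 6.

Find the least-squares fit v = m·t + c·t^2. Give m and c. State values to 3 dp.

Entries of MᵀM: Σt·t = 66, Σt·t^2 = 298, Σt^2·t^2 = 1650.
Moment sums: Σt·v = -500, Σt^2·v = -2714.
Normal equations: [[66, 298]; [298, 1650]]·[m, c]ᵀ = [-500, -2714]ᵀ.
Eliminating c: 1650·(row 1) − 298·(row 2) gives 20096·m = 1650·(-500) − 298·(-2714) = -16228, so m = -4057/5024.
Then c = ((-2714) − 298·(-4057/5024))/1650 = -7531/5024.

m = -0.808, c = -1.499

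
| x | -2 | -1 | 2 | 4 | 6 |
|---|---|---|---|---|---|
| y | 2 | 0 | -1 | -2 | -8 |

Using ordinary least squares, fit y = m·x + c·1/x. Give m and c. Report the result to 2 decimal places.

The normal system MᵀM·[m, c]ᵀ = Mᵀy is [[61, 5]; [5, 229/144]]·[m, c]ᵀ = [-62, -10/3]ᵀ.
det = 61·(229/144) − 5² = 10369/144.
m = ((-62)·(229/144) − 5·(-10/3))/(10369/144) = -11798/10369; c = (61·(-10/3) − 5·(-62))/(10369/144) = 15360/10369.

m = -1.14, c = 1.48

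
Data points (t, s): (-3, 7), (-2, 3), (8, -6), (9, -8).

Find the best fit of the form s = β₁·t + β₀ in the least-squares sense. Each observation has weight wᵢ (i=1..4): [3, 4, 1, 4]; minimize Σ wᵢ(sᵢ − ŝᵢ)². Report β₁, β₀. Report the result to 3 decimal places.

Normal-equation sums: Σwᵢ·t·t = 431, Σwᵢ·t = 27, Σwᵢ·1 = 12.
Moment sums: Σwᵢ·t·s = -423, Σwᵢ·s = -5.
Eliminating β₀: 12·(row 1) − 27·(row 2) gives 4443·β₁ = 12·(-423) − 27·(-5) = -4941, so β₁ = -1647/1481.
Then β₀ = ((-5) − 27·(-1647/1481))/12 = 9266/4443.

β₁ = -1.112, β₀ = 2.086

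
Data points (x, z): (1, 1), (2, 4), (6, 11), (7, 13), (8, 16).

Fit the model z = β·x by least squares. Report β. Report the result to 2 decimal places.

β = 1.91

Forming MᵀM = [[154]] and Mᵀz = [294]ᵀ gives MᵀM·[β]ᵀ = Mᵀz.
Hence β = 294 / 154 ≈ 1.90909.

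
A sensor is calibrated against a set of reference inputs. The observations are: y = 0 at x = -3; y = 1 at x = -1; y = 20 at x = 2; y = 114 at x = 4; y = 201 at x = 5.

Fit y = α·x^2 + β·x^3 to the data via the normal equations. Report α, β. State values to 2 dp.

With design matrix A, AᵀA = [[979, 3937]; [3937, 20515]] and Aᵀy = [6930, 32580]ᵀ.
Eliminating β: 20515·(row 1) − 3937·(row 2) gives 4584216·α = 20515·6930 − 3937·32580 = 13901490, so α = 2316915/764036.
Then β = (32580 − 3937·(2316915/764036))/20515 = 768735/764036.

α = 3.03, β = 1.01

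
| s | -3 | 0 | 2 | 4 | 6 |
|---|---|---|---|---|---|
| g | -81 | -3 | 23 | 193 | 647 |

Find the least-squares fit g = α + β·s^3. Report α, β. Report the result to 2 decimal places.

α = -0.87, β = 3.00

The normal system AᵀA·[α, β]ᵀ = Aᵀg is [[5, 261]; [261, 51545]]·[α, β]ᵀ = [779, 154475]ᵀ.
det = 5·51545 − 261² = 189604.
α = (779·51545 − 261·154475)/189604 = -41105/47401; β = (5·154475 − 261·779)/189604 = 142264/47401.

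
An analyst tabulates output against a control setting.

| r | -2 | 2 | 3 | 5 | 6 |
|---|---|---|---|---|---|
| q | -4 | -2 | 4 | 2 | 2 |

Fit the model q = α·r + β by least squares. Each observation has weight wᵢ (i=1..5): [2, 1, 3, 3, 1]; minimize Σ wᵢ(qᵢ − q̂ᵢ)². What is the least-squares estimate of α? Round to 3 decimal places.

The normal system XᵀWX·[α, β]ᵀ = XᵀWq is [[150, 28]; [28, 10]]·[α, β]ᵀ = [90, 10]ᵀ.
Determinant 150·10 − 28² = 716.
α = (90·10 − 28·10)/716 = 155/179; β = (150·10 − 28·90)/716 = -255/179.

α = 0.866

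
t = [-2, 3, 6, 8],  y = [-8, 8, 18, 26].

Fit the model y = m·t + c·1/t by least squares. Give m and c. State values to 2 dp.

m = 3.11, c = 1.20

Sums needed: Σt·t = 113, Σt·1/t = 4, Σ1/t·1/t = 233/576.
Moment sums: Σt·y = 356, Σ1/t·y = 155/12.
MᵀM·[m, c]ᵀ = Mᵀy becomes [[113, 4]; [4, 233/576]]·[m, c]ᵀ = [356, 155/12]ᵀ.
det = 113·(233/576) − 4² = 17113/576.
m = (356·(233/576) − 4·(155/12))/(17113/576) = 53188/17113; c = (113·(155/12) − 4·356)/(17113/576) = 20496/17113.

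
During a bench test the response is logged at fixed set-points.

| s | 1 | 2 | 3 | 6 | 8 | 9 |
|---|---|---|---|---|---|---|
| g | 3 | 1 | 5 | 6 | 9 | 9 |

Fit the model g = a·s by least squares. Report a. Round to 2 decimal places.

Sums needed: Σs·s = 195.
For Aᵀg: Σs·g = 209.
AᵀA·[a]ᵀ = Aᵀg becomes [[195]]·[a]ᵀ = [209]ᵀ.
Hence a = 209 / 195 ≈ 1.07179.

a = 1.07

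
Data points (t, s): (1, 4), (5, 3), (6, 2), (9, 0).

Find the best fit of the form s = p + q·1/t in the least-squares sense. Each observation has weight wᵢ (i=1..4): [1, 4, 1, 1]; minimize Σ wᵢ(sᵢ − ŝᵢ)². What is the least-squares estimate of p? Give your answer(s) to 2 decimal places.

p = 1.86

Sums needed: Σwᵢ·1 = 7, Σwᵢ·1/t = 187/90, Σwᵢ·1/t·1/t = 9721/8100.
Moment sums: Σwᵢ·s = 18, Σwᵢ·1/t·s = 101/15.
Eliminating q: (9721/8100)·(row 1) − (187/90)·(row 2) gives (5513/1350)·p = (9721/8100)·18 − (187/90)·(101/15) = 5138/675, so p = 10276/5513.
Then q = ((101/15) − (187/90)·(10276/5513))/(9721/8100) = 13140/5513.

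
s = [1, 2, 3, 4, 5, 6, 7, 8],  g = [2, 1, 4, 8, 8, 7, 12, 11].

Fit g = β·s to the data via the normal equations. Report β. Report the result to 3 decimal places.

Entries of XᵀX: Σs·s = 204.
Moment sums: Σs·g = 302.
Normal equations: [[204]]·[β]ᵀ = [302]ᵀ.
Hence β = 302 / 204 ≈ 1.48039.

β = 1.480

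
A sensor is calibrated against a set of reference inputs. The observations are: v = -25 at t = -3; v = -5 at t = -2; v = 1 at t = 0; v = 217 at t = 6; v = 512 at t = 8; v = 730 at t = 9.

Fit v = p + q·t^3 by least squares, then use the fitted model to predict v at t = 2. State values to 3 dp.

Setting ∂/∂p … = 0 gives: 6·p + 1422·q = 1430;  1422·p + 841034·q = 841901.
(Σ1 = 6, Σt^3 = 1422, Σt^3·t^3 = 841034, Σv = 1430, Σt^3·v = 841901.)
Δ = 6·841034 − 1422² = 3024120.
p = (1430·841034 − 1422·841901)/3024120 = 34781/19140; q = (6·841901 − 1422·1430)/3024120 = 502991/504020.
At t = 2: v̂ = (34781/19140)·(1) + (502991/504020)·(8) = 14819483/1512060.

v̂ = 9.801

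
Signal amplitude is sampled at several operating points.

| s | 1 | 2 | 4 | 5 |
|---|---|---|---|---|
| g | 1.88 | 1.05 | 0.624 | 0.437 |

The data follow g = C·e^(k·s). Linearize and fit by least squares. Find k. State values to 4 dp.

With ln gᵢ as the transformed response and sᵢ as the regressor:
Σs = 12.0000, Σ(s)² = 46.0000, Σln g = -0.6194, Σs·ln g = -5.2967.
Equations: 46.0000·k + 12.0000·ln C = -5.2967;  12.0000·k + 4·ln C = -0.6194.
Solving (det = 40.0000): k = -0.34386, ln C = 0.87673.

k = -0.3439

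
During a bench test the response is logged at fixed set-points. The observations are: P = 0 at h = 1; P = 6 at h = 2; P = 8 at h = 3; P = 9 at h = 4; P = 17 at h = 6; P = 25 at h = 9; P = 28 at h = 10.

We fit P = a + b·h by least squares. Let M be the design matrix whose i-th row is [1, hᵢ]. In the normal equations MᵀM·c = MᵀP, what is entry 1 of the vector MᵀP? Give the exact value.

Entry 1 ↔ basis 1, so (MᵀP)_{1} = Σᵢ Pᵢ = (1)·(0) + (1)·(6) + (1)·(8) + (1)·(9) + (1)·(17) + (1)·(25) + (1)·(28) = 93.

93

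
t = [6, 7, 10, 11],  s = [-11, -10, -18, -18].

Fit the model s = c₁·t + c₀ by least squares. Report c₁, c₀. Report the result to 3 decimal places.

Compute the Gram sums: Σt·t = 306, Σt = 34, Σ1 = 4.
For Aᵀs: Σt·s = -514, Σs = -57.
So AᵀA·[c₁, c₀]ᵀ = Aᵀs: [[306, 34]; [34, 4]]·[c₁, c₀]ᵀ = [-514, -57]ᵀ.
Determinant 306·4 − 34² = 68.
c₁ = ((-514)·4 − 34·(-57))/68 = -59/34; c₀ = (306·(-57) − 34·(-514))/68 = 1/2.

c₁ = -1.735, c₀ = 0.500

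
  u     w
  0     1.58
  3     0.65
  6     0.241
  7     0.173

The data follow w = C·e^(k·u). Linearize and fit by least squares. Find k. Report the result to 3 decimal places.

k = -0.317

Let Y = ln w. Fitting Y = k·u + ln C by least squares:
Over the data: Σu = 16.0000, Σ(u)² = 94.0000, Σln w = -3.1508, Σu·ln w = -22.1113.
Normal system: [[94.0000, 16.0000]; [16.0000, 4]]·[k, ln C]ᵀ = [-22.1113, -3.1508]ᵀ.
Solving (det = 120.0000): k = -0.31694, ln C = 0.48007.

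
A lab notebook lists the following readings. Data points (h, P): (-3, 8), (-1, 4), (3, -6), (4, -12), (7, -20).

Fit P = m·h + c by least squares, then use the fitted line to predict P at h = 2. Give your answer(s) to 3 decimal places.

P̂ = -5.200

Entries of MᵀM: Σh·h = 84, Σh = 10, Σ1 = 5.
For MᵀP: Σh·P = -234, ΣP = -26.
Normal equations: [[84, 10]; [10, 5]]·[m, c]ᵀ = [-234, -26]ᵀ.
Eliminating c: 5·(row 1) − 10·(row 2) gives 320·m = 5·(-234) − 10·(-26) = -910, so m = -91/32.
Then c = ((-26) − 10·(-91/32))/5 = 39/80.
At h = 2: P̂ = (-91/32)·(2) + (39/80)·(1) = -26/5.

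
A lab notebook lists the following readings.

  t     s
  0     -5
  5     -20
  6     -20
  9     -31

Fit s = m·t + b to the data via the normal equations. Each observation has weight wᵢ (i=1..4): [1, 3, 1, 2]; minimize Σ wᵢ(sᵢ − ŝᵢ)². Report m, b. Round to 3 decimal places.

From the data, Σwᵢ·t·t = 273, Σwᵢ·t = 39, Σwᵢ·1 = 7.
And Σwᵢ·t·s = -978, Σwᵢ·s = -147.
So MᵀWM·[m, b]ᵀ = MᵀWs: [[273, 39]; [39, 7]]·[m, b]ᵀ = [-978, -147]ᵀ.
Δ = 273·7 − 39² = 390.
m = ((-978)·7 − 39·(-147))/390 = -371/130; b = (273·(-147) − 39·(-978))/390 = -51/10.

m = -2.854, b = -5.100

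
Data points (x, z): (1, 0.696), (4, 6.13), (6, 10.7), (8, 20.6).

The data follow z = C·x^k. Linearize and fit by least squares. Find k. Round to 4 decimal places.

k = 1.5919

Linearized form: ln z = k·ln x + ln C. From the 4 transformed points,
Σln x = 5.2575, Σ(ln x)² = 9.4563, Σln z = 6.8463, Σln x·ln z = 13.0514.
Normal system: [[9.4563, 5.2575]; [5.2575, 4]]·[k, ln C]ᵀ = [13.0514, 6.8463]ᵀ.
Δ = 9.4563·4 − (5.2575)² = 10.1839; k = (13.0514·4 − 5.2575·6.8463)/10.1839 = 1.59185, ln C = (9.4563·6.8463 − 5.2575·13.0514)/10.1839 = -0.38071.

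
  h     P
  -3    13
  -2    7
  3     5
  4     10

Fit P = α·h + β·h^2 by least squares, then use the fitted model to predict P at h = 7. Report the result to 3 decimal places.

P̂ = 38.566

The normal system AᵀA·[α, β]ᵀ = AᵀP is [[38, 56]; [56, 434]]·[α, β]ᵀ = [2, 350]ᵀ.
Δ = 38·434 − 56² = 13356.
α = (2·434 − 56·350)/13356 = -223/159; β = (38·350 − 56·2)/13356 = 157/159.
At h = 7: P̂ = (-223/159)·(7) + (157/159)·(49) = 2044/53.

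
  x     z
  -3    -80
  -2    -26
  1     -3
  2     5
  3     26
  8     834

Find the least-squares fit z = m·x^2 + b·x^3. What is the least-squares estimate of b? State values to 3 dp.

Entries of AᵀA: Σx^2·x^2 = 4291, Σx^2·x^3 = 32769, Σx^3·x^3 = 263731.
Moment sums: Σx^2·z = 52803, Σx^3·z = 430115.
Normal equations: [[4291, 32769]; [32769, 263731]]·[m, b]ᵀ = [52803, 430115]ᵀ.
det = 4291·263731 − 32769² = 57862360.
m = (52803·263731 − 32769·430115)/57862360 = -84325221/28931180; b = (4291·430115 − 32769·52803)/57862360 = 57660979/28931180.

b = 1.993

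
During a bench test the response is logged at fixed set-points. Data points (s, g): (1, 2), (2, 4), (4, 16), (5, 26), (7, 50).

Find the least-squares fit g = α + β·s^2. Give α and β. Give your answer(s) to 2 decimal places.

α = 0.37, β = 1.01

Forming MᵀM = [[5, 95]; [95, 3299]] and Mᵀg = [98, 3374]ᵀ gives MᵀM·[α, β]ᵀ = Mᵀg.
Δ = 5·3299 − 95² = 7470.
α = (98·3299 − 95·3374)/7470 = 154/415; β = (5·3374 − 95·98)/7470 = 84/83.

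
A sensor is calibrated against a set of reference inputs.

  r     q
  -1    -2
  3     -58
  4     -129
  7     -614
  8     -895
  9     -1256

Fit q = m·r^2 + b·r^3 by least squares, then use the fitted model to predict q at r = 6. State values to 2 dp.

With design matrix M, MᵀM = [[13396, 109890]; [109890, 916060]] and Mᵀq = [-191690, -1594286]ᵀ.
Eliminating b: 916060·(row 1) − 109890·(row 2) gives 195727660·m = 916060·(-191690) − 109890·(-1594286) = -403452860, so m = -20172643/9786383.
Then b = ((-1594286) − 109890·(-20172643/9786383))/916060 = -73060289/48931915.
At r = 6: q̂ = (-20172643/9786383)·(36) + (-73060289/48931915)·(216) = -19412098164/48931915.

q̂ = -396.72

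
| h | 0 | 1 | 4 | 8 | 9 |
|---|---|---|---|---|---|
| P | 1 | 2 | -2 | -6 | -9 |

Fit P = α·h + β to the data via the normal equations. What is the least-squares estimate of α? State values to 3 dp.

α = -1.126

From the data, Σh·h = 162, Σh = 22, Σ1 = 5.
Right-hand side: Σh·P = -135, ΣP = -14.
So XᵀX·[α, β]ᵀ = XᵀP: [[162, 22]; [22, 5]]·[α, β]ᵀ = [-135, -14]ᵀ.
Eliminating β: 5·(row 1) − 22·(row 2) gives 326·α = 5·(-135) − 22·(-14) = -367, so α = -367/326.
Then β = ((-14) − 22·(-367/326))/5 = 351/163.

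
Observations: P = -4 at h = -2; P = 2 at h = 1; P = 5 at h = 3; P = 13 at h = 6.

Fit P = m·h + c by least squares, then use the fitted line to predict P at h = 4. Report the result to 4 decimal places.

From the data, Σh·h = 50, Σh = 8, Σ1 = 4.
Right-hand side: Σh·P = 103, ΣP = 16.
So MᵀM·[m, c]ᵀ = MᵀP: [[50, 8]; [8, 4]]·[m, c]ᵀ = [103, 16]ᵀ.
Eliminating c: 4·(row 1) − 8·(row 2) gives 136·m = 4·103 − 8·16 = 284, so m = 71/34.
Then c = (16 − 8·(71/34))/4 = -3/17.
At h = 4: P̂ = (71/34)·(4) + (-3/17)·(1) = 139/17.

P̂ = 8.1765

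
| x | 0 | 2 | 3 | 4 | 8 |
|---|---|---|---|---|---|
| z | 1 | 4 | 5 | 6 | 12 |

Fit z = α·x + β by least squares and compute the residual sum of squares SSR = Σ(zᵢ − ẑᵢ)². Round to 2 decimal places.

SSR = 0.29

The normal equations are: 93·α + 17·β = 143;  17·α + 5·β = 28.
(Σx·x = 93, Σx = 17, Σ1 = 5, Σx·z = 143, Σz = 28.)
Eliminating β: 5·(row 1) − 17·(row 2) gives 176·α = 5·143 − 17·28 = 239, so α = 239/176.
Then β = (28 − 17·(239/176))/5 = 173/176.
Residuals: 3/176, 53/176, -5/88, -73/176, 27/176; SSR = 51/176.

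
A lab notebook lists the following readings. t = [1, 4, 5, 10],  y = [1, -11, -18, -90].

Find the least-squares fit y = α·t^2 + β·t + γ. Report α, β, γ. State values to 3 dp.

From the data, Σt^2·t^2 = 10882, Σt^2·t = 1190, Σt^2 = 142, Σt·t = 142, Σt = 20, Σ1 = 4.
Right-hand side: Σt^2·y = -9625, Σt·y = -1033, Σy = -118.
Row-reducing yields α = -2612/2487, β = 2413/1658, γ = 1262/2487.

α = -1.050, β = 1.455, γ = 0.507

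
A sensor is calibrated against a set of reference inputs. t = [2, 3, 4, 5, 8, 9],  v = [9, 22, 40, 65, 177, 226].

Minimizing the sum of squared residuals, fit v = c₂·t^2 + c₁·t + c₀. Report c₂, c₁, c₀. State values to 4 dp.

Compute the Gram sums: Σt^2·t^2 = 11635, Σt^2·t = 1465, Σt^2 = 199, Σt·t = 199, Σt = 31, Σ1 = 6.
Right-hand side: Σt^2·v = 32133, Σt·v = 4019, Σv = 539.
So AᵀA·[c₂, c₁, c₀]ᵀ = Aᵀv: [[11635, 1465, 199]; [1465, 199, 31]; [199, 31, 6]]·[c₂, c₁, c₀]ᵀ = [32133, 4019, 539]ᵀ.
Row-reducing yields c₂ = 10867/3522, c₁ = -10309/3522, c₀ = 1539/587.

c₂ = 3.0855, c₁ = -2.9270, c₀ = 2.6218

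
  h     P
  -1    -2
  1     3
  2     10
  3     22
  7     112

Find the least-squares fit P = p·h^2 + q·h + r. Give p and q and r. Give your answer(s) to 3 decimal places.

p = 2.043, q = 1.945, r = -1.823

Forming AᵀA = [[2500, 378, 64]; [378, 64, 12]; [64, 12, 5]] and AᵀP = [5727, 875, 145]ᵀ gives AᵀA·[p, q, r]ᵀ = AᵀP.
Row-reducing yields p = 4091/2002, q = 3893/2002, r = -1825/1001.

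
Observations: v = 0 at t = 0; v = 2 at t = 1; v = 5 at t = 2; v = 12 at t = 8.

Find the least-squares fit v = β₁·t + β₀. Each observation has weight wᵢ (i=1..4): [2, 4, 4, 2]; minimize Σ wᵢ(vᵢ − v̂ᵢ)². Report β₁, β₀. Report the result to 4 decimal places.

β₁ = 1.4355, β₀ = 0.9839

Compute the Gram sums: Σwᵢ·t·t = 148, Σwᵢ·t = 28, Σwᵢ·1 = 12.
Moment sums: Σwᵢ·t·v = 240, Σwᵢ·v = 52.
Normal equations: [[148, 28]; [28, 12]]·[β₁, β₀]ᵀ = [240, 52]ᵀ.
det = 148·12 − 28² = 992.
β₁ = (240·12 − 28·52)/992 = 89/62; β₀ = (148·52 − 28·240)/992 = 61/62.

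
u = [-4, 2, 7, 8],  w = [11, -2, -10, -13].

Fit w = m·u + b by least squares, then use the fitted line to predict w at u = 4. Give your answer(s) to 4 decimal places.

ŵ = -4.9587

Compute the Gram sums: Σu·u = 133, Σu = 13, Σ1 = 4.
Moment sums: Σu·w = -222, Σw = -14.
So MᵀM·[m, b]ᵀ = Mᵀw: [[133, 13]; [13, 4]]·[m, b]ᵀ = [-222, -14]ᵀ.
Δ = 133·4 − 13² = 363.
m = ((-222)·4 − 13·(-14))/363 = -706/363; b = (133·(-14) − 13·(-222))/363 = 1024/363.
At u = 4: ŵ = (-706/363)·(4) + (1024/363)·(1) = -600/121.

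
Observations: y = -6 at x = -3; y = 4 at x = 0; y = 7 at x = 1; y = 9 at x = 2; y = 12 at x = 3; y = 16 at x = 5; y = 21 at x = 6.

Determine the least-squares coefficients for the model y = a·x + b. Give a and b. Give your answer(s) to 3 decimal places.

a = 2.839, b = 3.321

The normal equations are: 84·a + 14·b = 285;  14·a + 7·b = 63.
Eliminating b: 7·(row 1) − 14·(row 2) gives 392·a = 7·285 − 14·63 = 1113, so a = 159/56.
Then b = (63 − 14·(159/56))/7 = 93/28.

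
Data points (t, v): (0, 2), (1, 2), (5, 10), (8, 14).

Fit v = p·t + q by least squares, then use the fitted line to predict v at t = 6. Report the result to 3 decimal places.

v̂ = 11.024

The normal equations are: 90·p + 14·q = 164;  14·p + 4·q = 28.
Determinant 90·4 − 14² = 164.
p = (164·4 − 14·28)/164 = 66/41; q = (90·28 − 14·164)/164 = 56/41.
At t = 6: v̂ = (66/41)·(6) + (56/41)·(1) = 452/41.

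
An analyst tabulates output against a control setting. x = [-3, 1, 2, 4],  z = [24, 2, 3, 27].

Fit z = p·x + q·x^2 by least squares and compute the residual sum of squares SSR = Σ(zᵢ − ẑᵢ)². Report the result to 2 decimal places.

Compute the Gram sums: Σx·x = 30, Σx·x^2 = 46, Σx^2·x^2 = 354.
Right-hand side: Σx·z = 44, Σx^2·z = 662.
So MᵀM·[p, q]ᵀ = Mᵀz: [[30, 46]; [46, 354]]·[p, q]ᵀ = [44, 662]ᵀ.
det = 30·354 − 46² = 8504.
p = (44·354 − 46·662)/8504 = -3719/2126; q = (30·662 − 46·44)/8504 = 4459/2126.
Residuals: -132/1063, 1756/1063, -2010/1063, 467/1063; SSR = 6923/1063.

SSR = 6.51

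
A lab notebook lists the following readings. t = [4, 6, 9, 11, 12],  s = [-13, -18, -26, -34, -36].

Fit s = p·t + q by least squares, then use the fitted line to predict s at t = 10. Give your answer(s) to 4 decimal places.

ŝ = -30.1150

Compute the Gram sums: Σt·t = 398, Σt = 42, Σ1 = 5.
Right-hand side: Σt·s = -1200, Σs = -127.
Δ = 398·5 − 42² = 226.
p = ((-1200)·5 − 42·(-127))/226 = -333/113; q = (398·(-127) − 42·(-1200))/226 = -73/113.
At t = 10: ŝ = (-333/113)·(10) + (-73/113)·(1) = -3403/113.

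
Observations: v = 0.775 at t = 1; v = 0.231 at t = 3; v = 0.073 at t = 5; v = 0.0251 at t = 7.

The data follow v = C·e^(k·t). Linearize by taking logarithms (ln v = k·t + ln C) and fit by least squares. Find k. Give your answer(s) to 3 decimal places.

With ln vᵢ as the transformed response and tᵢ as the regressor:
Σt = 16.0000, Σ(t)² = 84.0000, Σln v = -8.0224, Σt·ln v = -43.5316.
Equations: 84.0000·k + 16.0000·ln C = -43.5316;  16.0000·k + 4·ln C = -8.0224.
Slope k = (n·Σt·ln v − Σt·Σln v)/(n·Σ(t)² − (Σt)²) = (4·-43.5316 − 16.0000·-8.0224)/80.0000 = -0.57210; ln C = (Σln v − k·Σt)/n = 0.28279.

k = -0.572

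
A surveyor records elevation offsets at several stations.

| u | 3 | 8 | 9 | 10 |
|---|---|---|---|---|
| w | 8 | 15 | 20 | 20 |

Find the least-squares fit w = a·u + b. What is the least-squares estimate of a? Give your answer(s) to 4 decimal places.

Compute the Gram sums: Σu·u = 254, Σu = 30, Σ1 = 4.
Right-hand side: Σu·w = 524, Σw = 63.
MᵀM·[a, b]ᵀ = Mᵀw becomes [[254, 30]; [30, 4]]·[a, b]ᵀ = [524, 63]ᵀ.
Δ = 254·4 − 30² = 116.
a = (524·4 − 30·63)/116 = 103/58; b = (254·63 − 30·524)/116 = 141/58.

a = 1.7759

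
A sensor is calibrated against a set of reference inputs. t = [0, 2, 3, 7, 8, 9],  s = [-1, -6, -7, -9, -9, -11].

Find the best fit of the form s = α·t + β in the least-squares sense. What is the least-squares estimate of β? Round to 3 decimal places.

β = -2.888

Setting ∂/∂α … = 0 gives: 207·α + 29·β = -267;  29·α + 6·β = -43.
Determinant 207·6 − 29² = 401.
α = ((-267)·6 − 29·(-43))/401 = -355/401; β = (207·(-43) − 29·(-267))/401 = -1158/401.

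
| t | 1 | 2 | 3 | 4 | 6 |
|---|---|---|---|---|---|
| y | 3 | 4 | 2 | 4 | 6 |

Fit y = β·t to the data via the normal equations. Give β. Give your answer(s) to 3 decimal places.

β = 1.045

With design matrix X, XᵀX = [[66]] and Xᵀy = [69]ᵀ.
β = 69/66 = 1.04545.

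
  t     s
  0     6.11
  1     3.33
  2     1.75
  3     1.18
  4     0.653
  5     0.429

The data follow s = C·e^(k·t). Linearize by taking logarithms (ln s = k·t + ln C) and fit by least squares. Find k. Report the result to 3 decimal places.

Taking logs, ln s = k·t + ln C, so regress ln s on t.
XᵀX = [[55.0000, 15.0000]; [15.0000, 6]], rhs = [-3.1175, 2.4656]ᵀ  (here Σt = 15.0000, Σ(t)² = 55.0000, Σln s = 2.4656, Σt·ln s = -3.1175).
Δ = 55.0000·6 − (15.0000)² = 105.0000; k = (-3.1175·6 − 15.0000·2.4656)/105.0000 = -0.53036, ln C = (55.0000·2.4656 − 15.0000·-3.1175)/105.0000 = 1.73683.

k = -0.530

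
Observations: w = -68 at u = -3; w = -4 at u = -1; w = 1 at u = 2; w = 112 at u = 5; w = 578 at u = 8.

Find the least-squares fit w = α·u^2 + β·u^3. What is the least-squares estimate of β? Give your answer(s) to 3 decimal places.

Entries of AᵀA: Σu^2·u^2 = 4819, Σu^2·u^3 = 35681, Σu^3·u^3 = 278563.
Moment sums: Σu^2·w = 39180, Σu^3·w = 311784.
Normal equations: [[4819, 35681]; [35681, 278563]]·[α, β]ᵀ = [39180, 311784]ᵀ.
Eliminating β: 278563·(row 1) − 35681·(row 2) gives 69261336·α = 278563·39180 − 35681·311784 = -210666564, so α = -5851849/1923926.
Then β = (311784 − 35681·(-5851849/1923926))/278563 = 2902931/1923926.

β = 1.509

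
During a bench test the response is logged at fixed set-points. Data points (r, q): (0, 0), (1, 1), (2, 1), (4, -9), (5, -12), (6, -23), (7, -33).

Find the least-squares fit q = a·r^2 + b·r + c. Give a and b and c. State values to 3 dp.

The normal system MᵀM·[a, b, c]ᵀ = Mᵀq is [[4595, 757, 131]; [757, 131, 25]; [131, 25, 7]]·[a, b, c]ᵀ = [-2884, -462, -75]ᵀ.
Row-reducing yields a = -1405/1452, b = 271/132, c = 15/242.

a = -0.968, b = 2.053, c = 0.062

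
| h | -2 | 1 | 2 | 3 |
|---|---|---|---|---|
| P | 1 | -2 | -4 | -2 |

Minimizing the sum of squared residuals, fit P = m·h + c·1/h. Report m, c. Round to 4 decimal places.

m = -0.6410, c = -1.6154

From the data, Σh·h = 18, Σh·1/h = 4, Σ1/h·1/h = 29/18.
And Σh·P = -18, Σ1/h·P = -31/6.
So AᵀA·[m, c]ᵀ = AᵀP: [[18, 4]; [4, 29/18]]·[m, c]ᵀ = [-18, -31/6]ᵀ.
Determinant 18·(29/18) − 4² = 13.
m = ((-18)·(29/18) − 4·(-31/6))/13 = -25/39; c = (18·(-31/6) − 4·(-18))/13 = -21/13.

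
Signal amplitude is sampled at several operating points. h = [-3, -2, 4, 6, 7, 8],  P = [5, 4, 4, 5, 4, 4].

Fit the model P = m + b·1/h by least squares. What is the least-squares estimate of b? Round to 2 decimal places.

Sums needed: Σ1 = 6, Σ1/h = -25/168, Σ1/h·1/h = 13757/28224.
Moment sums: ΣP = 26, Σ1/h·P = -16/21.
So MᵀM·[m, b]ᵀ = MᵀP: [[6, -25/168]; [-25/168, 13757/28224]]·[m, b]ᵀ = [26, -16/21]ᵀ.
Eliminating b: (13757/28224)·(row 1) − (-25/168)·(row 2) gives (81917/28224)·m = (13757/28224)·26 − (-25/168)·(-16/21) = 177241/14112, so m = 354482/81917.
Then b = ((-16/21) − (-25/168)·(354482/81917))/(13757/28224) = -19824/81917.

b = -0.24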